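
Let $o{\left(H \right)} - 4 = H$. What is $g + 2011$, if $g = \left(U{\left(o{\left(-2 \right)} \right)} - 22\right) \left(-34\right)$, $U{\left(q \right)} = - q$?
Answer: $2827$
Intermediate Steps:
$o{\left(H \right)} = 4 + H$
$g = 816$ ($g = \left(- (4 - 2) - 22\right) \left(-34\right) = \left(\left(-1\right) 2 - 22\right) \left(-34\right) = \left(-2 - 22\right) \left(-34\right) = \left(-24\right) \left(-34\right) = 816$)
$g + 2011 = 816 + 2011 = 2827$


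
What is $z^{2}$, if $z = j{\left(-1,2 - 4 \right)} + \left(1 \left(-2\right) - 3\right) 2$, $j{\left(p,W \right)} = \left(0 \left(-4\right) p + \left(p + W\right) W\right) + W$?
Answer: $36$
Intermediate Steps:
$j{\left(p,W \right)} = W + W \left(W + p\right)$ ($j{\left(p,W \right)} = \left(0 p + \left(W + p\right) W\right) + W = \left(0 + W \left(W + p\right)\right) + W = W \left(W + p\right) + W = W + W \left(W + p\right)$)
$z = -6$ ($z = \left(2 - 4\right) \left(1 + \left(2 - 4\right) - 1\right) + \left(1 \left(-2\right) - 3\right) 2 = - 2 \left(1 - 2 - 1\right) + \left(-2 - 3\right) 2 = \left(-2\right) \left(-2\right) - 10 = 4 - 10 = -6$)
$z^{2} = \left(-6\right)^{2} = 36$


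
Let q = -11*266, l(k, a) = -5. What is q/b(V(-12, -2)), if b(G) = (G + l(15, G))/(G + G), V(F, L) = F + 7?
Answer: -2926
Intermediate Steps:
V(F, L) = 7 + F
b(G) = (-5 + G)/(2*G) (b(G) = (G - 5)/(G + G) = (-5 + G)/((2*G)) = (-5 + G)*(1/(2*G)) = (-5 + G)/(2*G))
q = -2926
q/b(V(-12, -2)) = -2926*2*(7 - 12)/(-5 + (7 - 12)) = -2926*(-10/(-5 - 5)) = -2926/1 = -2926*1 = -2926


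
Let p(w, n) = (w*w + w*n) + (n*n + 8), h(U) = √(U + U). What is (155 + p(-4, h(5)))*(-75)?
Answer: -14175 + 300*√10 ≈ -13226.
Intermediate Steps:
h(U) = √2*√U (h(U) = √(2*U) = √2*√U)
p(w, n) = 8 + n² + w² + n*w (p(w, n) = (w² + n*w) + (n² + 8) = (w² + n*w) + (8 + n²) = 8 + n² + w² + n*w)
(155 + p(-4, h(5)))*(-75) = (155 + (8 + (√2*√5)² + (-4)² + (√2*√5)*(-4)))*(-75) = (155 + (8 + (√10)² + 16 + √10*(-4)))*(-75) = (155 + (8 + 10 + 16 - 4*√10))*(-75) = (155 + (34 - 4*√10))*(-75) = (189 - 4*√10)*(-75) = -14175 + 300*√10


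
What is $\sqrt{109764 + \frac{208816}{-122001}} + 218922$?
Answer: $218922 + \frac{2 \sqrt{408432170691237}}{122001} \approx 2.1925 \cdot 10^{5}$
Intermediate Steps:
$\sqrt{109764 + \frac{208816}{-122001}} + 218922 = \sqrt{109764 + 208816 \left(- \frac{1}{122001}\right)} + 218922 = \sqrt{109764 - \frac{208816}{122001}} + 218922 = \sqrt{\frac{13391108948}{122001}} + 218922 = \frac{2 \sqrt{408432170691237}}{122001} + 218922 = 218922 + \frac{2 \sqrt{408432170691237}}{122001}$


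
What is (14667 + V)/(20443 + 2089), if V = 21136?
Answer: 35803/22532 ≈ 1.5890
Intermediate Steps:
(14667 + V)/(20443 + 2089) = (14667 + 21136)/(20443 + 2089) = 35803/22532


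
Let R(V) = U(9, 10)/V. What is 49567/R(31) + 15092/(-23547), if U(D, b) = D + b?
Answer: 36181491871/447393 ≈ 80872.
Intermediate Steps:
R(V) = 19/V (R(V) = (9 + 10)/V = 19/V)
49567/R(31) + 15092/(-23547) = 49567/((19/31)) + 15092/(-23547) = 49567/((19*(1/31))) + 15092*(-1/23547) = 49567/(19/31) - 15092/23547 = 49567*(31/19) - 15092/23547 = 1536577/19 - 15092/23547 = 36181491871/447393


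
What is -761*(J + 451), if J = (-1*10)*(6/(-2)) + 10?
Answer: -373651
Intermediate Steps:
J = 40 (J = -60*(-1)/2 + 10 = -10*(-3) + 10 = 30 + 10 = 40)
-761*(J + 451) = -761*(40 + 451) = -761*491 = -373651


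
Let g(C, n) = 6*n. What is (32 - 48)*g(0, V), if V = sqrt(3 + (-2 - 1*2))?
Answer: -96*I ≈ -96.0*I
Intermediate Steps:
V = I (V = sqrt(3 + (-2 - 2)) = sqrt(3 - 4) = sqrt(-1) = I ≈ 1.0*I)
(32 - 48)*g(0, V) = (32 - 48)*(6*I) = -96*I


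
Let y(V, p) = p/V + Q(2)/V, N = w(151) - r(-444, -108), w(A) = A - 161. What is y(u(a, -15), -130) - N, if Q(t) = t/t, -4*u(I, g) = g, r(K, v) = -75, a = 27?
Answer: -497/5 ≈ -99.400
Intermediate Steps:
w(A) = -161 + A
u(I, g) = -g/4
Q(t) = 1
N = 65 (N = (-161 + 151) - 1*(-75) = -10 + 75 = 65)
y(V, p) = 1/V + p/V (y(V, p) = p/V + 1/V = 1/V + p/V)
y(u(a, -15), -130) - N = (1 - 130)/((-1/4*(-15))) - 1*65 = -129/(15/4) - 65 = (4/15)*(-129) - 65 = -172/5 - 65 = -497/5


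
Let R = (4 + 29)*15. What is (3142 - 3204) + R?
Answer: 433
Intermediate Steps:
R = 495 (R = 33*15 = 495)
(3142 - 3204) + R = (3142 - 3204) + 495 = -62 + 495 = 433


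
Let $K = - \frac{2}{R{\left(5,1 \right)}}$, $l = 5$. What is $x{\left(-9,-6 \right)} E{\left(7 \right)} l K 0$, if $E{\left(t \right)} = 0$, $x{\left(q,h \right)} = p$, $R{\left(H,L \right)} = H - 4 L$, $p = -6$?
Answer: $0$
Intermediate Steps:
$x{\left(q,h \right)} = -6$
$K = -2$ ($K = - \frac{2}{5 - 4} = - \frac{2}{1} = \left(-2\right) 1 = -2$)
$x{\left(-9,-6 \right)} E{\left(7 \right)} l K 0 = \left(-6\right) 0 \cdot 5 \left(-2\right) 0 = 0 \left(\left(-10\right) 0\right) = 0 \cdot 0 = 0$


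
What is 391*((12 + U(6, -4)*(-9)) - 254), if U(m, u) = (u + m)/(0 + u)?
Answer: -185725/2 ≈ -92863.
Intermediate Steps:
U(m, u) = (m + u)/u
391*((12 + U(6, -4)*(-9)) - 254) = 391*((12 + ((6 - 4)/(-4))*(-9)) - 254) = 391*((12 - ¼*2*(-9)) - 254) = 391*((12 - ½*(-9)) - 254) = 391*((12 + 9/2) - 254) = 391*(33/2 - 254) = 391*(-475/2) = -185725/2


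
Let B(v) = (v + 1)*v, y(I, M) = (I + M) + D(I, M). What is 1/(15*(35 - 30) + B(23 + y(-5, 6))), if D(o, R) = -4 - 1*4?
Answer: 1/347 ≈ 0.0028818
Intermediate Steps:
D(o, R) = -8 (D(o, R) = -4 - 4 = -8)
y(I, M) = -8 + I + M (y(I, M) = (I + M) - 8 = -8 + I + M)
B(v) = v*(1 + v) (B(v) = (1 + v)*v = v*(1 + v))
1/(15*(35 - 30) + B(23 + y(-5, 6))) = 1/(15*(35 - 30) + (23 + (-8 - 5 + 6))*(1 + (23 + (-8 - 5 + 6)))) = 1/(15*5 + (23 - 7)*(1 + (23 - 7))) = 1/(75 + 16*(1 + 16)) = 1/(75 + 16*17) = 1/(75 + 272) = 1/347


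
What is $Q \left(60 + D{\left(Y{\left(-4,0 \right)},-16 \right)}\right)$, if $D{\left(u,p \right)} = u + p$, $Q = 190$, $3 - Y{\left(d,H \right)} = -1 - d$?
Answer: $8360$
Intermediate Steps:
$Y{\left(d,H \right)} = 4 + d$ ($Y{\left(d,H \right)} = 3 - \left(-1 - d\right) = 3 + \left(1 + d\right) = 4 + d$)
$D{\left(u,p \right)} = p + u$
$Q \left(60 + D{\left(Y{\left(-4,0 \right)},-16 \right)}\right) = 190 \left(60 + \left(-16 + \left(4 - 4\right)\right)\right) = 190 \left(60 + \left(-16 + 0\right)\right) = 190 \left(60 - 16\right) = 190 \cdot 44 = 8360$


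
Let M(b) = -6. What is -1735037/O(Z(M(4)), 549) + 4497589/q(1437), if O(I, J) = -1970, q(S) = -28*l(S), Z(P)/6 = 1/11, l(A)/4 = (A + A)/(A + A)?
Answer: -4332963093/110320 ≈ -39276.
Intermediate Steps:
l(A) = 4 (l(A) = 4*((A + A)/(A + A)) = 4*((2*A)/((2*A))) = 4*((2*A)*(1/(2*A))) = 4*1 = 4)
Z(P) = 6/11
q(S) = -112 (q(S) = -28*4 = -112)
-1735037/O(Z(M(4)), 549) + 4497589/q(1437) = -1735037/(-1970) + 4497589/(-112) = -1735037*(-1/1970) + 4497589*(-1/112) = 1735037/1970 - 4497589/112 = -4332963093/110320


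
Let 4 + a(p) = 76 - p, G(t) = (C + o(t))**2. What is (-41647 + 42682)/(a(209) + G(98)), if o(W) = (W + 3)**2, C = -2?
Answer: 1035/104019464 ≈ 9.9501e-6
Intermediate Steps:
o(W) = (3 + W)**2
G(t) = (-2 + (3 + t)**2)**2
a(p) = 72 - p (a(p) = -4 + (76 - p) = 72 - p)
(-41647 + 42682)/(a(209) + G(98)) = (-41647 + 42682)/((72 - 1*209) + (-2 + (3 + 98)**2)**2) = 1035/((72 - 209) + (-2 + 101**2)**2) = 1035/(-137 + (-2 + 10201)**2) = 1035/(-137 + 10199**2) = 1035/(-137 + 104019601) = 1035/104019464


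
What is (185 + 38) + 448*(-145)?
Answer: -64737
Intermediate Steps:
(185 + 38) + 448*(-145) = 223 - 64960 = -64737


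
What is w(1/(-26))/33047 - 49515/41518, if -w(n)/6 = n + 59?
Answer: -3066161421/2548084214 ≈ -1.2033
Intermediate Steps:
w(n) = -354 - 6*n (w(n) = -6*(n + 59) = -6*(59 + n) = -354 - 6*n)
w(1/(-26))/33047 - 49515/41518 = (-354 - 6/(-26))/33047 - 49515/41518 = (-354 - 6*(-1/26))*(1/33047) - 49515*1/41518 = (-354 + 3/13)*(1/33047) - 49515/41518 = -4599/13*1/33047 - 49515/41518 = -657/61373 - 49515/41518 = -3066161421/2548084214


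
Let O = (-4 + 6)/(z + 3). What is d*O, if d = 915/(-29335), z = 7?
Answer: -183/29335 ≈ -0.0062383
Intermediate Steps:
O = 1/5 (O = (-4 + 6)/(7 + 3) = 2/10 = 2*(1/10) = 1/5 ≈ 0.20000)
d = -183/5867 (d = 915*(-1/29335) = -183/5867 ≈ -0.031191)
d*O = -183/5867*1/5 = -183/29335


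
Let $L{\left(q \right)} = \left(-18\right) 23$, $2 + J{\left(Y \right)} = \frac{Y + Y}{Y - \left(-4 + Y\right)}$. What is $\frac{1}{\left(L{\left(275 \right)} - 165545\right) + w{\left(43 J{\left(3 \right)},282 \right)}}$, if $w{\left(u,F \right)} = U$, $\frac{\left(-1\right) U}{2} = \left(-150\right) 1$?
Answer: $- \frac{1}{165659} \approx -6.0365 \cdot 10^{-6}$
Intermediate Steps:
$U = 300$ ($U = - 2 \left(\left(-150\right) 1\right) = \left(-2\right) \left(-150\right) = 300$)
$J{\left(Y \right)} = -2 + \frac{Y}{2}$ ($J{\left(Y \right)} = -2 + \frac{Y + Y}{Y - \left(-4 + Y\right)} = -2 + \frac{2 Y}{4} = -2 + 2 Y \frac{1}{4} = -2 + \frac{Y}{2}$)
$w{\left(u,F \right)} = 300$
$L{\left(q \right)} = -414$
$\frac{1}{\left(L{\left(275 \right)} - 165545\right) + w{\left(43 J{\left(3 \right)},282 \right)}} = \frac{1}{\left(-414 - 165545\right) + 300} = \frac{1}{-165959 + 300} = \frac{1}{-165659} = - \frac{1}{165659}$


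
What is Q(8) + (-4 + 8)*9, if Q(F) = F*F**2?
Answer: 548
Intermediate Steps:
Q(F) = F**3
Q(8) + (-4 + 8)*9 = 8**3 + (-4 + 8)*9 = 512 + 4*9 = 512 + 36 = 548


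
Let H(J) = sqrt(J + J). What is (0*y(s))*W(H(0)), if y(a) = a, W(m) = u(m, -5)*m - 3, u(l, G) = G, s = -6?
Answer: 0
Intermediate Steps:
H(J) = sqrt(2)*sqrt(J) (H(J) = sqrt(2*J) = sqrt(2)*sqrt(J))
W(m) = -3 - 5*m (W(m) = -5*m - 3 = -3 - 5*m)
(0*y(s))*W(H(0)) = (0*(-6))*(-3 - 5*sqrt(2)*sqrt(0)) = 0*(-3 - 5*sqrt(2)*0) = 0*(-3 - 5*0) = 0*(-3 + 0) = 0*(-3) = 0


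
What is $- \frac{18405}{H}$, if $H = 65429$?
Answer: $- \frac{18405}{65429} \approx -0.2813$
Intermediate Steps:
$- \frac{18405}{H} = - \frac{18405}{65429}$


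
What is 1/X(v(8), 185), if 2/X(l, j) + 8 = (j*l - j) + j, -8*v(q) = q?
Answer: -193/2 ≈ -96.500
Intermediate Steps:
v(q) = -q/8
X(l, j) = 2/(-8 + j*l) (X(l, j) = 2/(-8 + ((j*l - j) + j)) = 2/(-8 + ((-j + j*l) + j)) = 2/(-8 + j*l))
1/X(v(8), 185) = 1/(2/(-8 + 185*(-⅛*8))) = 1/(2/(-8 + 185*(-1))) = 1/(2/(-8 - 185)) = 1/(2/(-193)) = 1/(2*(-1/193)) = 1/(-2/193) = -193/2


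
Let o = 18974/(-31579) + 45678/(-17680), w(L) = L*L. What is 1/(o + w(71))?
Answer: 279158360/1406348329819 ≈ 0.00019850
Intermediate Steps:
w(L) = L²
o = -888962941/279158360 (o = 18974*(-1/31579) + 45678*(-1/17680) = -18974/31579 - 22839/8840 = -888962941/279158360 ≈ -3.1844)
1/(o + w(71)) = 1/(-888962941/279158360 + 71²) = 1/(-888962941/279158360 + 5041) = 1/(1406348329819/279158360) = 279158360/1406348329819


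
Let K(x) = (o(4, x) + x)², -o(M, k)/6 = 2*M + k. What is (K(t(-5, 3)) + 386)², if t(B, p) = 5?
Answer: 32661225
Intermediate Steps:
o(M, k) = -12*M - 6*k (o(M, k) = -6*(2*M + k) = -6*(k + 2*M) = -12*M - 6*k)
K(x) = (-48 - 5*x)² (K(x) = ((-12*4 - 6*x) + x)² = ((-48 - 6*x) + x)² = (-48 - 5*x)²)
(K(t(-5, 3)) + 386)² = ((48 + 5*5)² + 386)² = ((48 + 25)² + 386)² = (73² + 386)² = (5329 + 386)² = 5715² = 32661225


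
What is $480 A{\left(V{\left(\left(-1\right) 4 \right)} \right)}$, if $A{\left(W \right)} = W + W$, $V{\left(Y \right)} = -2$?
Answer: $-1920$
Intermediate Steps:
$A{\left(W \right)} = 2 W$
$480 A{\left(V{\left(\left(-1\right) 4 \right)} \right)} = 480 \cdot 2 \left(-2\right) = 480 \left(-4\right) = -1920$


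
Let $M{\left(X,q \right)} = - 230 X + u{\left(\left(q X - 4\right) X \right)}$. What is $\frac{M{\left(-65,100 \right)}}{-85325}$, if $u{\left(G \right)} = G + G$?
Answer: $- \frac{172094}{17065} \approx -10.085$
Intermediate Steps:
$u{\left(G \right)} = 2 G$
$M{\left(X,q \right)} = - 230 X + 2 X \left(-4 + X q\right)$ ($M{\left(X,q \right)} = - 230 X + 2 \left(q X - 4\right) X = - 230 X + 2 \left(X q - 4\right) X = - 230 X + 2 \left(-4 + X q\right) X = - 230 X + 2 X \left(-4 + X q\right)$)
$\frac{M{\left(-65,100 \right)}}{-85325} = \frac{2 \left(-65\right) \left(-119 - 6500\right)}{-85325} = 2 \left(-65\right) \left(-119 - 6500\right) \left(- \frac{1}{85325}\right) = 2 \left(-65\right) \left(-6619\right) \left(- \frac{1}{85325}\right) = 860470 \left(- \frac{1}{85325}\right) = - \frac{172094}{17065}$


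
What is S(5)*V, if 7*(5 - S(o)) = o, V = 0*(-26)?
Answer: 0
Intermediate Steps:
V = 0
S(o) = 5 - o/7
S(5)*V = (5 - ⅐*5)*0 = (5 - 5/7)*0 = (30/7)*0 = 0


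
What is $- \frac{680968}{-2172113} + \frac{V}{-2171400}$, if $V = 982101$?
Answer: $- \frac{218193478071}{1572175389400} \approx -0.13878$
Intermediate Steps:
$- \frac{680968}{-2172113} + \frac{V}{-2171400} = - \frac{680968}{-2172113} + \frac{982101}{-2171400} = \left(-680968\right) \left(- \frac{1}{2172113}\right) + 982101 \left(- \frac{1}{2171400}\right) = \frac{680968}{2172113} - \frac{327367}{723800} = - \frac{218193478071}{1572175389400}$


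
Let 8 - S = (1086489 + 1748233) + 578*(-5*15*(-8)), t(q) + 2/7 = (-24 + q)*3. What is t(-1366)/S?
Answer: 14596/11135299 ≈ 0.0013108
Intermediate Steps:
t(q) = -506/7 + 3*q (t(q) = -2/7 + (-24 + q)*3 = -2/7 + (-72 + 3*q) = -506/7 + 3*q)
S = -3181514 (S = 8 - ((1086489 + 1748233) + 578*(-5*15*(-8))) = 8 - (2834722 + 578*(-75*(-8))) = 8 - (2834722 + 578*600) = 8 - (2834722 + 346800) = 8 - 1*3181522 = 8 - 3181522 = -3181514)
t(-1366)/S = (-506/7 + 3*(-1366))/(-3181514) = (-506/7 - 4098)*(-1/3181514) = -29192/7*(-1/3181514) = 14596/11135299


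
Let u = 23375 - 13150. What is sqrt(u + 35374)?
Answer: sqrt(45599) ≈ 213.54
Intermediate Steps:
u = 10225
sqrt(u + 35374) = sqrt(10225 + 35374) = sqrt(45599)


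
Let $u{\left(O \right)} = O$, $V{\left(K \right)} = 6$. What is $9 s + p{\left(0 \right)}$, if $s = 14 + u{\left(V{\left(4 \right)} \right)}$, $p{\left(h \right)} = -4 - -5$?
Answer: $181$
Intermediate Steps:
$p{\left(h \right)} = 1$ ($p{\left(h \right)} = -4 + 5 = 1$)
$s = 20$ ($s = 14 + 6 = 20$)
$9 s + p{\left(0 \right)} = 9 \cdot 20 + 1 = 180 + 1 = 181$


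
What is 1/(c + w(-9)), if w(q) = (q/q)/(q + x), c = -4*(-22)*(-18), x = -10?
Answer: -19/30097 ≈ -0.00063129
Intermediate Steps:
c = -1584 (c = 88*(-18) = -1584)
w(q) = 1/(-10 + q) (w(q) = (q/q)/(q - 10) = 1/(-10 + q))
1/(c + w(-9)) = 1/(-1584 + 1/(-10 - 9)) = 1/(-1584 + 1/(-19)) = 1/(-1584 - 1/19) = 1/(-30097/19) = -19/30097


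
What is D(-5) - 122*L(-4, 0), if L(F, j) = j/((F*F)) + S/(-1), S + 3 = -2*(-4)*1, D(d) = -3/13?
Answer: 7927/13 ≈ 609.77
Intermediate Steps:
D(d) = -3/13 (D(d) = -3*1/13 = -3/13)
S = 5 (S = -3 - 2*(-4)*1 = -3 + 8*1 = -3 + 8 = 5)
L(F, j) = -5 + j/F² (L(F, j) = j/((F*F)) + 5/(-1) = j/(F²) + 5*(-1) = j/F² - 5 = -5 + j/F²)
D(-5) - 122*L(-4, 0) = -3/13 - 122*(-5 + 0/(-4)²) = -3/13 - 122*(-5 + 0*(1/16)) = -3/13 - 122*(-5 + 0) = -3/13 - 122*(-5) = -3/13 + 610 = 7927/13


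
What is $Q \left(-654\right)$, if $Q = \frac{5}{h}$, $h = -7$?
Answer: $\frac{3270}{7} \approx 467.14$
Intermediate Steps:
$Q = - \frac{5}{7}$ ($Q = \frac{5}{-7} = 5 \left(- \frac{1}{7}\right) = - \frac{5}{7} \approx -0.71429$)
$Q \left(-654\right) = \left(- \frac{5}{7}\right) \left(-654\right) = \frac{3270}{7}$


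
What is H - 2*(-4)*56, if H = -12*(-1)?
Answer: 460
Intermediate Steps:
H = 12
H - 2*(-4)*56 = 12 - 2*(-4)*56 = 12 + 8*56 = 12 + 448 = 460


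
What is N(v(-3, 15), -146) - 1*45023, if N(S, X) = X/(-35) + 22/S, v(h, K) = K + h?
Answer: -9453569/210 ≈ -45017.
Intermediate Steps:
N(S, X) = 22/S - X/35 (N(S, X) = X*(-1/35) + 22/S = -X/35 + 22/S = 22/S - X/35)
N(v(-3, 15), -146) - 1*45023 = (22/(15 - 3) - 1/35*(-146)) - 1*45023 = (22/12 + 146/35) - 45023 = (22*(1/12) + 146/35) - 45023 = (11/6 + 146/35) - 45023 = 1261/210 - 45023 = -9453569/210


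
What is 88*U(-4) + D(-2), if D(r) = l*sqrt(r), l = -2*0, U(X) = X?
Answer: -352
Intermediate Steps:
l = 0
D(r) = 0 (D(r) = 0*sqrt(r) = 0)
88*U(-4) + D(-2) = 88*(-4) + 0 = -352 + 0 = -352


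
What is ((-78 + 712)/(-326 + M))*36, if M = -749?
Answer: -22824/1075 ≈ -21.232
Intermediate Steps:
((-78 + 712)/(-326 + M))*36 = ((-78 + 712)/(-326 - 749))*36 = (634/(-1075))*36 = (634*(-1/1075))*36 = -634/1075*36 = -22824/1075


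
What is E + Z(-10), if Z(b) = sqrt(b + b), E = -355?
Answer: -355 + 2*I*sqrt(5) ≈ -355.0 + 4.4721*I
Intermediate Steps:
Z(b) = sqrt(2)*sqrt(b) (Z(b) = sqrt(2*b) = sqrt(2)*sqrt(b))
E + Z(-10) = -355 + sqrt(2)*sqrt(-10) = -355 + sqrt(2)*(I*sqrt(10)) = -355 + 2*I*sqrt(5)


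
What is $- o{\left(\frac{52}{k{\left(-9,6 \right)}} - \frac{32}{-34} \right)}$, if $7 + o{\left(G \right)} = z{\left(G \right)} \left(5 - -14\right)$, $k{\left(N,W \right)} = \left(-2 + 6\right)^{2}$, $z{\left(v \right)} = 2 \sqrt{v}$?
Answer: $7 - \frac{19 \sqrt{4845}}{17} \approx -70.795$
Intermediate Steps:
$k{\left(N,W \right)} = 16$ ($k{\left(N,W \right)} = 4^{2} = 16$)
$o{\left(G \right)} = -7 + 38 \sqrt{G}$ ($o{\left(G \right)} = -7 + 2 \sqrt{G} \left(5 - -14\right) = -7 + 2 \sqrt{G} \left(5 + 14\right) = -7 + 2 \sqrt{G} 19 = -7 + 38 \sqrt{G}$)
$- o{\left(\frac{52}{k{\left(-9,6 \right)}} - \frac{32}{-34} \right)} = - (-7 + 38 \sqrt{\frac{52}{16} - \frac{32}{-34}}) = - (-7 + 38 \sqrt{52 \cdot \frac{1}{16} - - \frac{16}{17}}) = - (-7 + 38 \sqrt{\frac{13}{4} + \frac{16}{17}}) = - (-7 + 38 \sqrt{\frac{285}{68}}) = - (-7 + 38 \frac{\sqrt{4845}}{34}) = - (-7 + \frac{19 \sqrt{4845}}{17}) = 7 - \frac{19 \sqrt{4845}}{17}$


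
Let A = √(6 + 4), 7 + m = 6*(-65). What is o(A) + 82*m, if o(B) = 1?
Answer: -32553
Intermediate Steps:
m = -397 (m = -7 + 6*(-65) = -7 - 390 = -397)
A = √10 ≈ 3.1623
o(A) + 82*m = 1 + 82*(-397) = 1 - 32554 = -32553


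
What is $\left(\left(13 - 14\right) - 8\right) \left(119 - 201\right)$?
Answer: $738$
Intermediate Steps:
$\left(\left(13 - 14\right) - 8\right) \left(119 - 201\right) = \left(-1 - 8\right) \left(-82\right) = \left(-9\right) \left(-82\right) = 738$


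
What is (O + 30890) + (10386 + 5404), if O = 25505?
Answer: 72185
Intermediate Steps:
(O + 30890) + (10386 + 5404) = (25505 + 30890) + (10386 + 5404) = 56395 + 15790 = 72185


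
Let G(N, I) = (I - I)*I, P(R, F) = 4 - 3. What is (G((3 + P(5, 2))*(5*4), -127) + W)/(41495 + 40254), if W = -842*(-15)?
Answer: 12630/81749 ≈ 0.15450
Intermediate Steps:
P(R, F) = 1
W = 12630
G(N, I) = 0 (G(N, I) = 0*I = 0)
(G((3 + P(5, 2))*(5*4), -127) + W)/(41495 + 40254) = (0 + 12630)/(41495 + 40254) = 12630/81749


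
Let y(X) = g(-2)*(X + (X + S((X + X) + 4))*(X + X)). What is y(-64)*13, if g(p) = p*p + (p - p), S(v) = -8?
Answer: 475904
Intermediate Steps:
g(p) = p² (g(p) = p² + 0 = p²)
y(X) = 4*X + 8*X*(-8 + X) (y(X) = (-2)²*(X + (X - 8)*(X + X)) = 4*(X + (-8 + X)*(2*X)) = 4*(X + 2*X*(-8 + X)) = 4*X + 8*X*(-8 + X))
y(-64)*13 = (4*(-64)*(-15 + 2*(-64)))*13 = (4*(-64)*(-15 - 128))*13 = (4*(-64)*(-143))*13 = 36608*13 = 475904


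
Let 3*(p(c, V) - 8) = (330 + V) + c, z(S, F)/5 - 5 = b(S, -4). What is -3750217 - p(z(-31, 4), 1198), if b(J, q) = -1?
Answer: -3750741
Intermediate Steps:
z(S, F) = 20 (z(S, F) = 25 + 5*(-1) = 25 - 5 = 20)
p(c, V) = 118 + V/3 + c/3 (p(c, V) = 8 + ((330 + V) + c)/3 = 8 + (330 + V + c)/3 = 8 + (110 + V/3 + c/3) = 118 + V/3 + c/3)
-3750217 - p(z(-31, 4), 1198) = -3750217 - (118 + (⅓)*1198 + (⅓)*20) = -3750217 - (118 + 1198/3 + 20/3) = -3750217 - 1*524 = -3750217 - 524 = -3750741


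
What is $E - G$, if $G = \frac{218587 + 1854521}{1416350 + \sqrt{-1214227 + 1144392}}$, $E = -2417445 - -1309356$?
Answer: $- \frac{444576397034322723}{401209478467} + \frac{2073108 i \sqrt{69835}}{2006047392335} \approx -1.1081 \cdot 10^{6} + 0.0002731 i$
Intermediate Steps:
$E = -1108089$ ($E = -2417445 + 1309356 = -1108089$)
$G = \frac{2073108}{1416350 + i \sqrt{69835}}$ ($G = \frac{2073108}{1416350 + \sqrt{-69835}} = \frac{2073108}{1416350 + i \sqrt{69835}} \approx 1.4637 - 0.0002731 i$)
$E - G = -1108089 - \left(\frac{587249303160}{401209478467} - \frac{2073108 i \sqrt{69835}}{2006047392335}\right) = - \frac{444576397034322723}{401209478467} + \frac{2073108 i \sqrt{69835}}{2006047392335}$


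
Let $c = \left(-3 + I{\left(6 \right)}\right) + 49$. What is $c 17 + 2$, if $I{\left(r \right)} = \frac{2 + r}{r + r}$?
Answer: $\frac{2386}{3} \approx 795.33$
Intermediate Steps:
$I{\left(r \right)} = \frac{2 + r}{2 r}$
$c = \frac{140}{3}$ ($c = \left(-3 + \frac{2 + 6}{2 \cdot 6}\right) + 49 = \left(-3 + \frac{1}{2} \cdot \frac{1}{6} \cdot 8\right) + 49 = \left(-3 + \frac{2}{3}\right) + 49 = - \frac{7}{3} + 49 = \frac{140}{3} \approx 46.667$)
$c 17 + 2 = \frac{140}{3} \cdot 17 + 2 = \frac{2380}{3} + 2 = \frac{2386}{3}$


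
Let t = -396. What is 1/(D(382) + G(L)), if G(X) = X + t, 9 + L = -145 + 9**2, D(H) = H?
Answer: -1/87 ≈ -0.011494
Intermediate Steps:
L = -73 (L = -9 + (-145 + 9**2) = -9 + (-145 + 81) = -9 - 64 = -73)
G(X) = -396 + X (G(X) = X - 396 = -396 + X)
1/(D(382) + G(L)) = 1/(382 + (-396 - 73)) = 1/(382 - 469) = 1/(-87) = -1/87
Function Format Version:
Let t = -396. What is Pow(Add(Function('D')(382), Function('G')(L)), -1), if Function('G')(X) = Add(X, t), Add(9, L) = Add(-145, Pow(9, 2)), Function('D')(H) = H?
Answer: Rational(-1, 87) ≈ -0.011494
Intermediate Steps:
L = -73 (L = Add(-9, Add(-145, Pow(9, 2))) = Add(-9, Add(-145, 81)) = Add(-9, -64) = -73)
Function('G')(X) = Add(-396, X) (Function('G')(X) = Add(X, -396) = Add(-396, X))
Pow(Add(Function('D')(382), Function('G')(L)), -1) = Pow(Add(382, Add(-396, -73)), -1) = Pow(Add(382, -469), -1) = Pow(-87, -1) = Rational(-1, 87)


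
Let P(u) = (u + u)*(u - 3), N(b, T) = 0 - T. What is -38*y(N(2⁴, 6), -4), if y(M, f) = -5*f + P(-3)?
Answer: -2128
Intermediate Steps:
N(b, T) = -T
P(u) = 2*u*(-3 + u) (P(u) = (2*u)*(-3 + u) = 2*u*(-3 + u))
y(M, f) = 36 - 5*f (y(M, f) = -5*f + 2*(-3)*(-3 - 3) = -5*f + 2*(-3)*(-6) = -5*f + 36 = 36 - 5*f)
-38*y(N(2⁴, 6), -4) = -38*(36 - 5*(-4)) = -38*(36 + 20) = -38*56 = -2128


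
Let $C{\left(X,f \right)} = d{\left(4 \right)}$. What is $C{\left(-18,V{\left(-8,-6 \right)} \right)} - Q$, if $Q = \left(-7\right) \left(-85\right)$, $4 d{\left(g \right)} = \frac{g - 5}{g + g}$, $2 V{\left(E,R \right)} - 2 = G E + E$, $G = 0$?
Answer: $- \frac{19041}{32} \approx -595.03$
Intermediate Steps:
$V{\left(E,R \right)} = 1 + \frac{E}{2}$ ($V{\left(E,R \right)} = 1 + \frac{0 E + E}{2} = 1 + \frac{0 + E}{2} = 1 + \frac{E}{2}$)
$d{\left(g \right)} = \frac{-5 + g}{8 g}$ ($d{\left(g \right)} = \frac{\left(g - 5\right) \frac{1}{g + g}}{4} = \frac{\left(-5 + g\right) \frac{1}{2 g}}{4} = \frac{\frac{1}{2} \frac{1}{g} \left(-5 + g\right)}{4} = \frac{-5 + g}{8 g}$)
$C{\left(X,f \right)} = - \frac{1}{32}$ ($C{\left(X,f \right)} = \frac{-5 + 4}{8 \cdot 4} = \frac{1}{8} \cdot \frac{1}{4} \left(-1\right) = - \frac{1}{32}$)
$Q = 595$
$C{\left(-18,V{\left(-8,-6 \right)} \right)} - Q = - \frac{1}{32} - 595 = - \frac{19041}{32}$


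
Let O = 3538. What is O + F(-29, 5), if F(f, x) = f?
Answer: 3509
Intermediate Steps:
O + F(-29, 5) = 3538 - 29 = 3509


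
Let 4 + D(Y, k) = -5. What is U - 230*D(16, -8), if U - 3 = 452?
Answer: 2525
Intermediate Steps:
U = 455 (U = 3 + 452 = 455)
D(Y, k) = -9 (D(Y, k) = -4 - 5 = -9)
U - 230*D(16, -8) = 455 - 230*(-9) = 455 + 2070 = 2525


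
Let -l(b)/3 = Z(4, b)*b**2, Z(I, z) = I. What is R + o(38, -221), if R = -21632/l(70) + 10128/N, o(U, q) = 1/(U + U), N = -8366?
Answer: -969191059/1168311900 ≈ -0.82957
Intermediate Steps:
l(b) = -12*b**2
o(U, q) = 1/(2*U)
R = -12954784/15372525 (R = -21632/((-12*70**2)) + 10128/(-8366) = -21632/((-12*4900)) + 10128*(-1/8366) = -21632/(-58800) - 5064/4183 = -21632*(-1/58800) - 5064/4183 = 1352/3675 - 5064/4183 = -12954784/15372525 ≈ -0.84272)
R + o(38, -221) = -12954784/15372525 + (1/2)/38 = -12954784/15372525 + (1/2)*(1/38) = -12954784/15372525 + 1/76 = -969191059/1168311900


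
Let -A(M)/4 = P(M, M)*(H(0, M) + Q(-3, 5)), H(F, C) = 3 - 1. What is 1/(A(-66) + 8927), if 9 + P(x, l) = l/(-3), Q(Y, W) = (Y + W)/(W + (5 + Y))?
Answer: 7/61657 ≈ 0.00011353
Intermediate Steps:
H(F, C) = 2
Q(Y, W) = (W + Y)/(5 + W + Y)
P(x, l) = -9 - l/3 (P(x, l) = -9 + l/(-3) = -9 + l*(-1/3) = -9 - l/3)
A(M) = 576/7 + 64*M/21 (A(M) = -4*(-9 - M/3)*(2 + (5 - 3)/(5 + 5 - 3)) = -4*(-9 - M/3)*(2 + 2/7) = -4*(-9 - M/3)*16/7 = -4*(-144/7 - 16*M/21) = 576/7 + 64*M/21)
1/(A(-66) + 8927) = 1/((576/7 + (64/21)*(-66)) + 8927) = 1/((576/7 - 1408/7) + 8927) = 1/(-832/7 + 8927) = 1/(61657/7) = 7/61657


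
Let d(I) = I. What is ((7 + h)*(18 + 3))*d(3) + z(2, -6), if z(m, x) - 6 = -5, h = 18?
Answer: 1576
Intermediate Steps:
z(m, x) = 1 (z(m, x) = 6 - 5 = 1)
((7 + h)*(18 + 3))*d(3) + z(2, -6) = ((7 + 18)*(18 + 3))*3 + 1 = (25*21)*3 + 1 = 525*3 + 1 = 1575 + 1 = 1576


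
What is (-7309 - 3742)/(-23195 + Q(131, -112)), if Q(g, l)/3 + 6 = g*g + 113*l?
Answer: 11051/9698 ≈ 1.1395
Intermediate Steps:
Q(g, l) = -18 + 3*g² + 339*l (Q(g, l) = -18 + 3*(g*g + 113*l) = -18 + 3*(g² + 113*l) = -18 + (3*g² + 339*l) = -18 + 3*g² + 339*l)
(-7309 - 3742)/(-23195 + Q(131, -112)) = (-7309 - 3742)/(-23195 + (-18 + 3*131² + 339*(-112))) = -11051/(-23195 + (-18 + 3*17161 - 37968)) = -11051/(-23195 + (-18 + 51483 - 37968)) = -11051/(-23195 + 13497) = -11051/(-9698) = -11051*(-1/9698) = 11051/9698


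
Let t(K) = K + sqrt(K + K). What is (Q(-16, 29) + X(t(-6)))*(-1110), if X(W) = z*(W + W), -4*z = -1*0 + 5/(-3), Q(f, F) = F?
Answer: -26640 - 1850*I*sqrt(3) ≈ -26640.0 - 3204.3*I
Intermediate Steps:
z = 5/12 (z = -(-1*0 + 5/(-3))/4 = -(0 + 5*(-1/3))/4 = -(0 - 5/3)/4 = -1/4*(-5/3) = 5/12 ≈ 0.41667)
t(K) = K + sqrt(2)*sqrt(K) (t(K) = K + sqrt(2*K) = K + sqrt(2)*sqrt(K))
X(W) = 5*W/6 (X(W) = 5*(W + W)/12 = 5*(2*W)/12 = 5*W/6)
(Q(-16, 29) + X(t(-6)))*(-1110) = (29 + 5*(-6 + sqrt(2)*sqrt(-6))/6)*(-1110) = (29 + 5*(-6 + sqrt(2)*(I*sqrt(6)))/6)*(-1110) = (29 + 5*(-6 + 2*I*sqrt(3))/6)*(-1110) = (29 + (-5 + 5*I*sqrt(3)/3))*(-1110) = (24 + 5*I*sqrt(3)/3)*(-1110) = -26640 - 1850*I*sqrt(3)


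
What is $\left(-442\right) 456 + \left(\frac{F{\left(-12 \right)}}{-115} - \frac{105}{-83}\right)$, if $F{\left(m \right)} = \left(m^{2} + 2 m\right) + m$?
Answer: $- \frac{1923810729}{9545} \approx -2.0155 \cdot 10^{5}$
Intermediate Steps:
$F{\left(m \right)} = m^{2} + 3 m$
$\left(-442\right) 456 + \left(\frac{F{\left(-12 \right)}}{-115} - \frac{105}{-83}\right) = \left(-442\right) 456 + \left(\frac{\left(-12\right) \left(3 - 12\right)}{-115} - \frac{105}{-83}\right) = -201552 + \left(\left(-12\right) \left(-9\right) \left(- \frac{1}{115}\right) - - \frac{105}{83}\right) = -201552 + \left(108 \left(- \frac{1}{115}\right) + \frac{105}{83}\right) = -201552 + \left(- \frac{108}{115} + \frac{105}{83}\right) = -201552 + \frac{3111}{9545} = - \frac{1923810729}{9545}$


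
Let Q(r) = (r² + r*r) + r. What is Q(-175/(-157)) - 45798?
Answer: -1128786177/24649 ≈ -45794.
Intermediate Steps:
Q(r) = r + 2*r² (Q(r) = (r² + r²) + r = 2*r² + r = r + 2*r²)
Q(-175/(-157)) - 45798 = (-175/(-157))*(1 + 2*(-175/(-157))) - 45798 = (-175*(-1/157))*(1 + 2*(-175*(-1/157))) - 45798 = 175*(1 + 2*(175/157))/157 - 45798 = 175*(1 + 350/157)/157 - 45798 = (175/157)*(507/157) - 45798 = 88725/24649 - 45798 = -1128786177/24649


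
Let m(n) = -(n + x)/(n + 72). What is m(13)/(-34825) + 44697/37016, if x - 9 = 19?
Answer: 2700208669/2236163000 ≈ 1.2075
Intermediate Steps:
x = 28 (x = 9 + 19 = 28)
m(n) = -(28 + n)/(72 + n) (m(n) = -(n + 28)/(n + 72) = -(28 + n)/(72 + n))
m(13)/(-34825) + 44697/37016 = ((-28 - 1*13)/(72 + 13))/(-34825) + 44697/37016 = ((-28 - 13)/85)*(-1/34825) + 44697*(1/37016) = ((1/85)*(-41))*(-1/34825) + 44697/37016 = -41/85*(-1/34825) + 44697/37016 = 41/2960125 + 44697/37016 = 2700208669/2236163000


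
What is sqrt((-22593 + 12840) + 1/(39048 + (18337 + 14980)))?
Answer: 2*I*sqrt(12768367237765)/72365 ≈ 98.757*I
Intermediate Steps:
sqrt((-22593 + 12840) + 1/(39048 + (18337 + 14980))) = sqrt(-9753 + 1/(39048 + 33317)) = sqrt(-9753 + 1/72365) = sqrt(-705775844/72365) = 2*I*sqrt(12768367237765)/72365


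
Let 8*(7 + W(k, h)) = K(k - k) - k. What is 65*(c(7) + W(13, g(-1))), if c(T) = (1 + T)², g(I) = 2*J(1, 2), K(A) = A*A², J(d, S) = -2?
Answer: 28795/8 ≈ 3599.4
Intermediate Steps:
K(A) = A³
g(I) = -4 (g(I) = 2*(-2) = -4)
W(k, h) = -7 - k/8 (W(k, h) = -7 + ((k - k)³ - k)/8 = -7 + (0³ - k)/8 = -7 + (0 - k)/8 = -7 + (-k)/8 = -7 - k/8)
65*(c(7) + W(13, g(-1))) = 65*((1 + 7)² + (-7 - ⅛*13)) = 65*(8² + (-7 - 13/8)) = 65*(64 - 69/8) = 65*(443/8) = 28795/8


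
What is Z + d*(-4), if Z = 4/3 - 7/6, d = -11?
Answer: 265/6 ≈ 44.167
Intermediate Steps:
Z = ⅙ (Z = 4*(⅓) - 7*⅙ = 4/3 - 7/6 = ⅙ ≈ 0.16667)
Z + d*(-4) = ⅙ - 11*(-4) = ⅙ + 44 = 265/6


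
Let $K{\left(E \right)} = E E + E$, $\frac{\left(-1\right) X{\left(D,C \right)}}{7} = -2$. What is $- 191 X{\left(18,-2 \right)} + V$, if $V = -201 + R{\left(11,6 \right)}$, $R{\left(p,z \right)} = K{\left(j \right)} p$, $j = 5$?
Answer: $-2545$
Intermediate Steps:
$X{\left(D,C \right)} = 14$ ($X{\left(D,C \right)} = \left(-7\right) \left(-2\right) = 14$)
$K{\left(E \right)} = E + E^{2}$ ($K{\left(E \right)} = E^{2} + E = E + E^{2}$)
$R{\left(p,z \right)} = 30 p$ ($R{\left(p,z \right)} = 5 \left(1 + 5\right) p = 5 \cdot 6 p = 30 p$)
$V = 129$ ($V = -201 + 30 \cdot 11 = -201 + 330 = 129$)
$- 191 X{\left(18,-2 \right)} + V = \left(-191\right) 14 + 129 = -2674 + 129 = -2545$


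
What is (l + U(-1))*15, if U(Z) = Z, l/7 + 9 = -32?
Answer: -4320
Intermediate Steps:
l = -287 (l = -63 + 7*(-32) = -63 - 224 = -287)
(l + U(-1))*15 = (-287 - 1)*15 = -288*15 = -4320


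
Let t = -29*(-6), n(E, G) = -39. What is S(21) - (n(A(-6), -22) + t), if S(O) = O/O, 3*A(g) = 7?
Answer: -134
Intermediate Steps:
A(g) = 7/3 (A(g) = (⅓)*7 = 7/3)
S(O) = 1
t = 174
S(21) - (n(A(-6), -22) + t) = 1 - (-39 + 174) = 1 - 1*135 = 1 - 135 = -134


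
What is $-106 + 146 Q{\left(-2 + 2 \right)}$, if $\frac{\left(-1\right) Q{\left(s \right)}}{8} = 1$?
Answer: $-1274$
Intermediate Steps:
$Q{\left(s \right)} = -8$ ($Q{\left(s \right)} = \left(-8\right) 1 = -8$)
$-106 + 146 Q{\left(-2 + 2 \right)} = -106 + 146 \left(-8\right) = -106 - 1168 = -1274$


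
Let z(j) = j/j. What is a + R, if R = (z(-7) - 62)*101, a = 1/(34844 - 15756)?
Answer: -117601167/19088 ≈ -6161.0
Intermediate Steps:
z(j) = 1
a = 1/19088 ≈ 5.2389e-5
R = -6161 (R = (1 - 62)*101 = -61*101 = -6161)
a + R = 1/19088 - 6161 = -117601167/19088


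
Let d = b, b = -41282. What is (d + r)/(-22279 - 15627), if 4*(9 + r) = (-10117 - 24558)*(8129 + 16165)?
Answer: 421279807/75812 ≈ 5556.9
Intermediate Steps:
r = -421197243/2 (r = -9 + ((-10117 - 24558)*(8129 + 16165))/4 = -9 + (-34675*24294)/4 = -9 + (1/4)*(-842394450) = -9 - 421197225/2 = -421197243/2 ≈ -2.1060e+8)
d = -41282
(d + r)/(-22279 - 15627) = (-41282 - 421197243/2)/(-22279 - 15627) = -421279807/2/(-37906) = -421279807/2*(-1/37906) = 421279807/75812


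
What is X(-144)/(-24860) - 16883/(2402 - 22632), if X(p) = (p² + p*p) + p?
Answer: -20817703/25145890 ≈ -0.82788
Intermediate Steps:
X(p) = p + 2*p² (X(p) = (p² + p²) + p = 2*p² + p = p + 2*p²)
X(-144)/(-24860) - 16883/(2402 - 22632) = -144*(1 + 2*(-144))/(-24860) - 16883/(2402 - 22632) = -144*(1 - 288)*(-1/24860) - 16883/(-20230) = -144*(-287)*(-1/24860) - 16883*(-1/20230) = 41328*(-1/24860) + 16883/20230 = -10332/6215 + 16883/20230 = -20817703/25145890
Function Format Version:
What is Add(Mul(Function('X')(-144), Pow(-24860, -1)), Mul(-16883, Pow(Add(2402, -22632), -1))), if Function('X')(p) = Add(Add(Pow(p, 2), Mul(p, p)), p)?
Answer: Rational(-20817703, 25145890) ≈ -0.82788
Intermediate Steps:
Function('X')(p) = Add(p, Mul(2, Pow(p, 2))) (Function('X')(p) = Add(Add(Pow(p, 2), Pow(p, 2)), p) = Add(Mul(2, Pow(p, 2)), p) = Add(p, Mul(2, Pow(p, 2))))
Add(Mul(Function('X')(-144), Pow(-24860, -1)), Mul(-16883, Pow(Add(2402, -22632), -1))) = Add(Mul(Mul(-144, Add(1, Mul(2, -144))), Pow(-24860, -1)), Mul(-16883, Pow(Add(2402, -22632), -1))) = Add(Mul(Mul(-144, Add(1, -288)), Rational(-1, 24860)), Mul(-16883, Pow(-20230, -1))) = Add(Mul(Mul(-144, -287), Rational(-1, 24860)), Mul(-16883, Rational(-1, 20230))) = Add(Mul(41328, Rational(-1, 24860)), Rational(16883, 20230)) = Add(Rational(-10332, 6215), Rational(16883, 20230)) = Rational(-20817703, 25145890)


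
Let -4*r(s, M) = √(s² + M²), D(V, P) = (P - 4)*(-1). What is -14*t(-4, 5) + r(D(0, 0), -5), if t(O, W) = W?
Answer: -70 - √41/4 ≈ -71.601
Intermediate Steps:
D(V, P) = 4 - P (D(V, P) = (-4 + P)*(-1) = 4 - P)
r(s, M) = -√(M² + s²)/4 (r(s, M) = -√(s² + M²)/4 = -√(M² + s²)/4)
-14*t(-4, 5) + r(D(0, 0), -5) = -14*5 - √((-5)² + (4 - 1*0)²)/4 = -70 - √(25 + (4 + 0)²)/4 = -70 - √(25 + 4²)/4 = -70 - √(25 + 16)/4 = -70 - √41/4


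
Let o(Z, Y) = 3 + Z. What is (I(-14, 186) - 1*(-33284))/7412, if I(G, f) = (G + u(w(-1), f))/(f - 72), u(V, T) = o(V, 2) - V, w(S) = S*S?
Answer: 3794365/844968 ≈ 4.4905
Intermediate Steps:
w(S) = S**2
u(V, T) = 3 (u(V, T) = (3 + V) - V = 3)
I(G, f) = (3 + G)/(-72 + f) (I(G, f) = (G + 3)/(f - 72) = (3 + G)/(-72 + f))
(I(-14, 186) - 1*(-33284))/7412 = ((3 - 14)/(-72 + 186) - 1*(-33284))/7412 = (-11/114 + 33284)*(1/7412) = (3794365/114)*(1/7412) = 3794365/844968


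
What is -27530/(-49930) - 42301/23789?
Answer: -145717776/118778477 ≈ -1.2268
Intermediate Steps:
-27530/(-49930) - 42301/23789 = -27530*(-1/49930) - 42301*1/23789 = 2753/4993 - 42301/23789 = -145717776/118778477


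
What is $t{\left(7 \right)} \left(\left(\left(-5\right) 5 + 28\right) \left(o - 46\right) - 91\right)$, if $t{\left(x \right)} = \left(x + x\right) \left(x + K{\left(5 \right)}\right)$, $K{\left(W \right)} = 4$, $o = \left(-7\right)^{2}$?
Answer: $-12628$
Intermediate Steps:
$o = 49$
$t{\left(x \right)} = 2 x \left(4 + x\right)$ ($t{\left(x \right)} = \left(x + x\right) \left(x + 4\right) = 2 x \left(4 + x\right)$)
$t{\left(7 \right)} \left(\left(\left(-5\right) 5 + 28\right) \left(o - 46\right) - 91\right) = 2 \cdot 7 \left(4 + 7\right) \left(\left(\left(-5\right) 5 + 28\right) \left(49 - 46\right) - 91\right) = 2 \cdot 7 \cdot 11 \left(\left(-25 + 28\right) 3 - 91\right) = 154 \left(3 \cdot 3 - 91\right) = 154 \left(9 - 91\right) = 154 \left(-82\right) = -12628$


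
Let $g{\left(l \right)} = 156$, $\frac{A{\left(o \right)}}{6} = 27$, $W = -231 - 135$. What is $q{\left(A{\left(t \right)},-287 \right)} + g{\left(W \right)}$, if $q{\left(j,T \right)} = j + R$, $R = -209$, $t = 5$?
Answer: $109$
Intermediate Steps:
$W = -366$
$A{\left(o \right)} = 162$ ($A{\left(o \right)} = 6 \cdot 27 = 162$)
$q{\left(j,T \right)} = -209 + j$ ($q{\left(j,T \right)} = j - 209 = -209 + j$)
$q{\left(A{\left(t \right)},-287 \right)} + g{\left(W \right)} = \left(-209 + 162\right) + 156 = -47 + 156 = 109$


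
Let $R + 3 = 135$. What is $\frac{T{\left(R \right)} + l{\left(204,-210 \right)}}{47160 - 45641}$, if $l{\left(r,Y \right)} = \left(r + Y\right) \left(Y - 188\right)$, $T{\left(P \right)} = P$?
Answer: $\frac{360}{217} \approx 1.659$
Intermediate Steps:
$R = 132$ ($R = -3 + 135 = 132$)
$l{\left(r,Y \right)} = \left(-188 + Y\right) \left(Y + r\right)$ ($l{\left(r,Y \right)} = \left(Y + r\right) \left(-188 + Y\right) = \left(-188 + Y\right) \left(Y + r\right)$)
$\frac{T{\left(R \right)} + l{\left(204,-210 \right)}}{47160 - 45641} = \frac{132 - \left(41712 - 44100\right)}{47160 - 45641} = \frac{132 + \left(44100 + 39480 - 38352 - 42840\right)}{1519} = \left(132 + 2388\right) \frac{1}{1519} = 2520 \cdot \frac{1}{1519} = \frac{360}{217}$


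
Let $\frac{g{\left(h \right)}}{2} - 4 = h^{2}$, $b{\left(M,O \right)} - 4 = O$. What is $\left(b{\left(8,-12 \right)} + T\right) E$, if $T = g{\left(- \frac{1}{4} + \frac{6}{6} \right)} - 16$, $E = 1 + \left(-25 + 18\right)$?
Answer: $\frac{357}{4} \approx 89.25$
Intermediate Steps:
$b{\left(M,O \right)} = 4 + O$
$g{\left(h \right)} = 8 + 2 h^{2}$
$E = -6$ ($E = 1 - 7 = -6$)
$T = - \frac{55}{8}$ ($T = \left(8 + 2 \left(- \frac{1}{4} + \frac{6}{6}\right)^{2}\right) - 16 = \left(8 + 2 \left(\left(-1\right) \frac{1}{4} + 6 \cdot \frac{1}{6}\right)^{2}\right) - 16 = \left(8 + 2 \left(- \frac{1}{4} + 1\right)^{2}\right) - 16 = \left(8 + 2 \left(\frac{3}{4}\right)^{2}\right) - 16 = \left(8 + 2 \cdot \frac{9}{16}\right) - 16 = \left(8 + \frac{9}{8}\right) - 16 = \frac{73}{8} - 16 = - \frac{55}{8} \approx -6.875$)
$\left(b{\left(8,-12 \right)} + T\right) E = \left(\left(4 - 12\right) - \frac{55}{8}\right) \left(-6\right) = \left(-8 - \frac{55}{8}\right) \left(-6\right) = \left(- \frac{119}{8}\right) \left(-6\right) = \frac{357}{4}$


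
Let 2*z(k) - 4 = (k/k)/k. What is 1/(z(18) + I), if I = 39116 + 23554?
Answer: 36/2256193 ≈ 1.5956e-5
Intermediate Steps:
z(k) = 2 + 1/(2*k) (z(k) = 2 + ((k/k)/k)/2 = 2 + (1/k)/2 = 2 + 1/(2*k))
I = 62670
1/(z(18) + I) = 1/((2 + (½)/18) + 62670) = 1/((2 + (½)*(1/18)) + 62670) = 1/((2 + 1/36) + 62670) = 1/(73/36 + 62670) = 1/(2256193/36) = 36/2256193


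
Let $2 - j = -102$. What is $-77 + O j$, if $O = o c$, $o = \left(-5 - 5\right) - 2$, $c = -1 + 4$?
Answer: $-3821$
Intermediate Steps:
$c = 3$
$o = -12$ ($o = -10 - 2 = -12$)
$j = 104$ ($j = 2 - -102 = 2 + 102 = 104$)
$O = -36$ ($O = \left(-12\right) 3 = -36$)
$-77 + O j = -77 - 3744 = -3821$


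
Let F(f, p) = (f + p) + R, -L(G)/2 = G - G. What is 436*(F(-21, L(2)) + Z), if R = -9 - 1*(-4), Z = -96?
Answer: -53192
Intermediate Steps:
L(G) = 0 (L(G) = -2*(G - G) = -2*0 = 0)
R = -5 (R = -9 + 4 = -5)
F(f, p) = -5 + f + p (F(f, p) = (f + p) - 5 = -5 + f + p)
436*(F(-21, L(2)) + Z) = 436*((-5 - 21 + 0) - 96) = 436*(-26 - 96) = 436*(-122) = -53192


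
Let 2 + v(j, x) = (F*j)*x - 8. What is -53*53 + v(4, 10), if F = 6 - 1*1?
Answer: -2619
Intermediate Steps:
F = 5 (F = 6 - 1 = 5)
v(j, x) = -10 + 5*j*x (v(j, x) = -2 + ((5*j)*x - 8) = -2 + (5*j*x - 8) = -2 + (-8 + 5*j*x) = -10 + 5*j*x)
-53*53 + v(4, 10) = -53*53 + (-10 + 5*4*10) = -2809 + (-10 + 200) = -2809 + 190 = -2619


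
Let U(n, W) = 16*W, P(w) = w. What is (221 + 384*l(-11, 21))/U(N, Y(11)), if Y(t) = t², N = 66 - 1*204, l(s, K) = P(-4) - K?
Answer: -9379/1936 ≈ -4.8445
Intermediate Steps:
l(s, K) = -4 - K
N = -138 (N = 66 - 204 = -138)
(221 + 384*l(-11, 21))/U(N, Y(11)) = (221 + 384*(-4 - 1*21))/((16*11²)) = (221 + 384*(-4 - 21))/((16*121)) = (221 + 384*(-25))/1936 = (221 - 9600)*(1/1936) = -9379*1/1936 = -9379/1936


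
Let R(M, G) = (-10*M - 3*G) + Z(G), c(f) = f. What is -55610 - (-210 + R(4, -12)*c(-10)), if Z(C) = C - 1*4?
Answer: -55600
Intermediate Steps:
Z(C) = -4 + C (Z(C) = C - 4 = -4 + C)
R(M, G) = -4 - 10*M - 2*G (R(M, G) = (-10*M - 3*G) + (-4 + G) = -4 - 10*M - 2*G)
-55610 - (-210 + R(4, -12)*c(-10)) = -55610 - (-210 + (-4 - 10*4 - 2*(-12))*(-10)) = -55610 - (-210 + (-4 - 40 + 24)*(-10)) = -55610 - (-210 - 20*(-10)) = -55610 - (-210 + 200) = -55610 - 1*(-10) = -55610 + 10 = -55600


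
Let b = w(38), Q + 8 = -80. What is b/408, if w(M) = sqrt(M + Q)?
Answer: 5*I*sqrt(2)/408 ≈ 0.017331*I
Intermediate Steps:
Q = -88 (Q = -8 - 80 = -88)
w(M) = sqrt(-88 + M) (w(M) = sqrt(M - 88) = sqrt(-88 + M))
b = 5*I*sqrt(2) (b = sqrt(-88 + 38) = sqrt(-50) = 5*I*sqrt(2) ≈ 7.0711*I)
b/408 = (5*I*sqrt(2))/408 = (5*I*sqrt(2))*(1/408) = 5*I*sqrt(2)/408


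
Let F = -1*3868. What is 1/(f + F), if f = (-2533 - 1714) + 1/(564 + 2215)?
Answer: -2779/22551584 ≈ -0.00012323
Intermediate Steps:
f = -11802412/2779 (f = -4247 + 1/2779 = -11802412/2779 ≈ -4247.0)
F = -3868
1/(f + F) = 1/(-11802412/2779 - 3868) = 1/(-22551584/2779) = -2779/22551584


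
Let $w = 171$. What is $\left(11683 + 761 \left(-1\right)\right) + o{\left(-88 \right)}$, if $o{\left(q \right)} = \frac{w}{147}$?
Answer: $\frac{535235}{49} \approx 10923.0$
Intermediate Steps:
$o{\left(q \right)} = \frac{57}{49}$ ($o{\left(q \right)} = \frac{171}{147} = 171 \cdot \frac{1}{147} = \frac{57}{49}$)
$\left(11683 + 761 \left(-1\right)\right) + o{\left(-88 \right)} = \left(11683 + 761 \left(-1\right)\right) + \frac{57}{49} = \left(11683 - 761\right) + \frac{57}{49} = 10922 + \frac{57}{49} = \frac{535235}{49}$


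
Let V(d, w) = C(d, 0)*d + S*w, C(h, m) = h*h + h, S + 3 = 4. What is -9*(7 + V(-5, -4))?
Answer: 873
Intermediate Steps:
S = 1 (S = -3 + 4 = 1)
C(h, m) = h + h**2 (C(h, m) = h**2 + h = h + h**2)
V(d, w) = w + d**2*(1 + d) (V(d, w) = (d*(1 + d))*d + 1*w = d**2*(1 + d) + w = w + d**2*(1 + d))
-9*(7 + V(-5, -4)) = -9*(7 + (-4 + (-5)**2*(1 - 5))) = -9*(7 + (-4 + 25*(-4))) = -9*(7 + (-4 - 100)) = -9*(7 - 104) = -9*(-97) = 873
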